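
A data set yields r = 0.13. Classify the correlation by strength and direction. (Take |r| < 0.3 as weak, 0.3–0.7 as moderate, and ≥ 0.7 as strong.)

r = 0.13 > 0 so the relationship is positive.
|r| = 0.13, which falls in the weak range.

weak positive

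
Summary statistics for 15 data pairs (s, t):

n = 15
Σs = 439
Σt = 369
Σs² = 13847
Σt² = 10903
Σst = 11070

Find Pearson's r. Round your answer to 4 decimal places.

0.2004

r = (nΣst − ΣsΣt) / √[(nΣs² − (Σs)²)(nΣt² − (Σt)²)]
Numerator: 15×11070 − 439×369 = 4059
Denominator: √[(207705 − 192721)(163545 − 136161)] = √[14984 × 27384] = 20256.4028
r = 4059 / 20256.4028 ≈ 0.2004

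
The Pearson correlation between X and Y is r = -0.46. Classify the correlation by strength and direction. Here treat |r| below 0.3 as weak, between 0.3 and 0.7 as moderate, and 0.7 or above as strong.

moderate negative

r = -0.46 < 0 so the relationship is negative.
|r| = 0.46, which falls in the moderate range.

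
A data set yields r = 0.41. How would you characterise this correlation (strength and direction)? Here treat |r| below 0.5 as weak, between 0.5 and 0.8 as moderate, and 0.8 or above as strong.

r = 0.41 > 0 so the relationship is positive.
|r| = 0.41, which falls in the weak range.

weak positive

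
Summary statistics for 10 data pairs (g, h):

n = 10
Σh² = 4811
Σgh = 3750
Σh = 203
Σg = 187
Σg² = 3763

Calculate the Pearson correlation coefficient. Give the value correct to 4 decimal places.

r = (nΣgh − ΣgΣh) / √[(nΣg² − (Σg)²)(nΣh² − (Σh)²)]
Numerator: 10×3750 − 187×203 = -461
Denominator: √[(37630 − 34969)(48110 − 41209)] = √[2661 × 6901] = 4285.2726
r = -461 / 4285.2726 ≈ -0.1076

-0.1076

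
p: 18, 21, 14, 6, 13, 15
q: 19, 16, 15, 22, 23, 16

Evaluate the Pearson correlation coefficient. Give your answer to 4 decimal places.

-0.5852

n = 6, Σp = 87, Σq = 111, Σp² = 1391, Σq² = 2111, Σpq = 1559
nΣpq − ΣpΣq = 9354 − 9657 = -303
nΣp² − (Σp)² = 8346 − 7569 = 777; nΣq² − (Σq)² = 12666 − 12321 = 345
r = -303 / √(777 × 345) = -303 / 517.7499 ≈ -0.5852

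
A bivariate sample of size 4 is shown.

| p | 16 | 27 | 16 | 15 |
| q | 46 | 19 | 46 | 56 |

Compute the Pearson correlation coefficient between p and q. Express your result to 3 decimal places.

-0.976

n = 4, Σp = 74, Σq = 167, Σp² = 1466, Σq² = 7729, Σpq = 2825
nΣpq − ΣpΣq = 11300 − 12358 = -1058
nΣp² − (Σp)² = 5864 − 5476 = 388; nΣq² − (Σq)² = 30916 − 27889 = 3027
r = -1058 / √(388 × 3027) = -1058 / 1083.7324 ≈ -0.976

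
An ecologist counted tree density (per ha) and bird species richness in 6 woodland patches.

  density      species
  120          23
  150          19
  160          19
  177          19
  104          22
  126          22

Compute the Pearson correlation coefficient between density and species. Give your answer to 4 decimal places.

-0.8814

n = 6, Σx = 837, Σy = 124, Σx² = 120521, Σy² = 2580, Σxy = 17073
nΣxy − ΣxΣy = 102438 − 103788 = -1350
nΣx² − (Σx)² = 723126 − 700569 = 22557; nΣy² − (Σy)² = 15480 − 15376 = 104
r = -1350 / √(22557 × 104) = -1350 / 1531.6423 ≈ -0.8814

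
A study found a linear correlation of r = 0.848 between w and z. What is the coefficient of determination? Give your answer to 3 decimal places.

0.719

r² = (0.848)² = 0.719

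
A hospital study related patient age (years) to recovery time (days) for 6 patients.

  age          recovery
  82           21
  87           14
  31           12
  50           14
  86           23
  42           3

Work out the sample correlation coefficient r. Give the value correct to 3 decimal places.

0.716

n = 6, Σx = 378, Σy = 87, Σx² = 26914, Σy² = 1515, Σxy = 6116
nΣxy − ΣxΣy = 36696 − 32886 = 3810
nΣx² − (Σx)² = 161484 − 142884 = 18600; nΣy² − (Σy)² = 9090 − 7569 = 1521
r = 3810 / √(18600 × 1521) = 3810 / 5318.8909 ≈ 0.716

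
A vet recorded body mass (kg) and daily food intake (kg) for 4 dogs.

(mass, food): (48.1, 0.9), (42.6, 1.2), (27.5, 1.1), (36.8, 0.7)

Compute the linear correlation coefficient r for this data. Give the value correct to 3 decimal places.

-0.120

n = 4, Σx = 155, Σy = 3.9, Σx² = 6238.86, Σy² = 3.95, Σxy = 150.42
nΣxy − ΣxΣy = 601.68 − 604.5 = -2.82
nΣx² − (Σx)² = 24955.44 − 24025 = 930.44; nΣy² − (Σy)² = 15.8 − 15.21 = 0.59
r = -2.82 / √(930.44 × 0.59) = -2.82 / 23.4299 ≈ -0.120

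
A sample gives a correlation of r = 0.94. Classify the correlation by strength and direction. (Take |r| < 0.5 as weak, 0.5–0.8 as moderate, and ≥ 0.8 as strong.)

strong positive

r = 0.94 > 0 so the relationship is positive.
|r| = 0.94, which falls in the strong range.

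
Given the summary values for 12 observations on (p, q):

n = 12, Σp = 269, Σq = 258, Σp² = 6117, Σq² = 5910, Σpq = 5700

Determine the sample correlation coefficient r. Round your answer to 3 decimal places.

-0.470

r = (nΣpq − ΣpΣq) / √[(nΣp² − (Σp)²)(nΣq² − (Σq)²)]
Numerator: 12×5700 − 269×258 = -1002
Denominator: √[(73404 − 72361)(70920 − 66564)] = √[1043 × 4356] = 2131.5037
r = -1002 / 2131.5037 ≈ -0.470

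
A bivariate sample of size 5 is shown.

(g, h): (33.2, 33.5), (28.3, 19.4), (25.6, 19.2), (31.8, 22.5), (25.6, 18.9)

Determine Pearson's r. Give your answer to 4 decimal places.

0.8270

n = 5, Σg = 144.5, Σh = 113.5, Σg² = 4225.09, Σh² = 2730.71, Σgh = 3352.08
nΣgh − ΣgΣh = 16760.4 − 16400.75 = 359.65
nΣg² − (Σg)² = 21125.45 − 20880.25 = 245.2; nΣh² − (Σh)² = 13653.55 − 12882.25 = 771.3
r = 359.65 / √(245.2 × 771.3) = 359.65 / 434.8825 ≈ 0.8270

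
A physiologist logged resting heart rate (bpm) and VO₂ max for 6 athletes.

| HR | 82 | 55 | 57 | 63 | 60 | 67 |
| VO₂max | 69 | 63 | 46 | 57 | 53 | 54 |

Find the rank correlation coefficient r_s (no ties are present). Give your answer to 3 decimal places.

0.371

Rank HR: 6, 1, 2, 4, 3, 5
Rank VO₂max: 6, 5, 1, 4, 2, 3
d = rank(HR) − rank(VO₂max): 0, -4, 1, 0, 1, 2; Σd² = 22
ρ = 1 − 6Σd² / [n(n²−1)] = 1 − 6×22 / (6×35) = 1 − 132/210 ≈ 0.371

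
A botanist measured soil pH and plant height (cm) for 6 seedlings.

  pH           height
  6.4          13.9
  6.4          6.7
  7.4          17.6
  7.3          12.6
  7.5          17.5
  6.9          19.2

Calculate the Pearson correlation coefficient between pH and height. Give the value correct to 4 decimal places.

n = 6, Σx = 41.9, Σy = 87.5, Σx² = 293.83, Σy² = 1381.51, Σxy = 617.79
nΣxy − ΣxΣy = 3706.74 − 3666.25 = 40.49
nΣx² − (Σx)² = 1762.98 − 1755.61 = 7.37; nΣy² − (Σy)² = 8289.06 − 7656.25 = 632.81
r = 40.49 / √(7.37 × 632.81) = 40.49 / 68.2921 ≈ 0.5929

0.5929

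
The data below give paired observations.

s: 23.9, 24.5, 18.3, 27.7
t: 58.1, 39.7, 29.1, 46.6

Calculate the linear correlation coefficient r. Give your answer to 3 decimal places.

0.631

n = 4, Σs = 94.4, Σt = 173.5, Σs² = 2273.64, Σt² = 7970.07, Σst = 4184.59
nΣst − ΣsΣt = 16738.36 − 16378.4 = 359.96
nΣs² − (Σs)² = 9094.56 − 8911.36 = 183.2; nΣt² − (Σt)² = 31880.28 − 30102.25 = 1778.03
r = 359.96 / √(183.2 × 1778.03) = 359.96 / 570.7321 ≈ 0.631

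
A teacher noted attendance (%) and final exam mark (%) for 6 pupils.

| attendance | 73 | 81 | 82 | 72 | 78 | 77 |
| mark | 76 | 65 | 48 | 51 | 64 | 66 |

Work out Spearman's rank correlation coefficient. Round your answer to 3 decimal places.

-0.371

Rank attendance: 2, 5, 6, 1, 4, 3
Rank mark: 6, 4, 1, 2, 3, 5
d = rank(attendance) − rank(mark): -4, 1, 5, -1, 1, -2; Σd² = 48
ρ = 1 − 6Σd² / [n(n²−1)] = 1 − 6×48 / (6×35) = 1 − 288/210 ≈ -0.371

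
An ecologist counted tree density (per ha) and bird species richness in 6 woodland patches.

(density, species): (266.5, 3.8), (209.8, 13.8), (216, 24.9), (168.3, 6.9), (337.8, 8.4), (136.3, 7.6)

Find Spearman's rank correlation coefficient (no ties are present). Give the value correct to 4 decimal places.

0.0857

Rank density: 5, 3, 4, 2, 6, 1
Rank species: 1, 5, 6, 2, 4, 3
d = rank(density) − rank(species): 4, -2, -2, 0, 2, -2; Σd² = 32
ρ = 1 − 6Σd² / [n(n²−1)] = 1 − 6×32 / (6×35) = 1 − 192/210 ≈ 0.0857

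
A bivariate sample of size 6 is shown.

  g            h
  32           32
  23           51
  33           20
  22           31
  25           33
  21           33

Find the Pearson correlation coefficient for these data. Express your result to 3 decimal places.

n = 6, Σg = 156, Σh = 200, Σg² = 4192, Σh² = 7164, Σgh = 5057
nΣgh − ΣgΣh = 30342 − 31200 = -858
nΣg² − (Σg)² = 25152 − 24336 = 816; nΣh² − (Σh)² = 42984 − 40000 = 2984
r = -858 / √(816 × 2984) = -858 / 1560.4307 ≈ -0.550

-0.550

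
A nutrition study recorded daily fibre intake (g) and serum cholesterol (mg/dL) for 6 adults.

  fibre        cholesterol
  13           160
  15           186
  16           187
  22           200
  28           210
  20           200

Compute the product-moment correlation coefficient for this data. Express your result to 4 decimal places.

n = 6, Σx = 114, Σy = 1143, Σx² = 2318, Σy² = 219265, Σxy = 22142
nΣxy − ΣxΣy = 132852 − 130302 = 2550
nΣx² − (Σx)² = 13908 − 12996 = 912; nΣy² − (Σy)² = 1315590 − 1306449 = 9141
r = 2550 / √(912 × 9141) = 2550 / 2887.3157 ≈ 0.8832

0.8832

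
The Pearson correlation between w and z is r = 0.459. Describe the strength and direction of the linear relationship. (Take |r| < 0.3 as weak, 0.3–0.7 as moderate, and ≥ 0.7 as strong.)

r = 0.459 > 0 so the relationship is positive.
|r| = 0.459, which falls in the moderate range.

moderate positive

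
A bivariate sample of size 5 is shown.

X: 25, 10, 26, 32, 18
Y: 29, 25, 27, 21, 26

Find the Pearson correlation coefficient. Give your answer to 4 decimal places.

-0.2457

n = 5, ΣX = 111, ΣY = 128, ΣX² = 2749, ΣY² = 3312, ΣXY = 2817
nΣXY − ΣXΣY = 14085 − 14208 = -123
nΣX² − (ΣX)² = 13745 − 12321 = 1424; nΣY² − (ΣY)² = 16560 − 16384 = 176
r = -123 / √(1424 × 176) = -123 / 500.6236 ≈ -0.2457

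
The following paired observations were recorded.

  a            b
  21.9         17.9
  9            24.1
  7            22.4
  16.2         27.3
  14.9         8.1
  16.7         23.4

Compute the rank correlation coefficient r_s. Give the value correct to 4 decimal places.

Rank a: 6, 2, 1, 4, 3, 5
Rank b: 2, 5, 3, 6, 1, 4
d = rank(a) − rank(b): 4, -3, -2, -2, 2, 1; Σd² = 38
ρ = 1 − 6Σd² / [n(n²−1)] = 1 − 6×38 / (6×35) = 1 − 228/210 ≈ -0.0857

-0.0857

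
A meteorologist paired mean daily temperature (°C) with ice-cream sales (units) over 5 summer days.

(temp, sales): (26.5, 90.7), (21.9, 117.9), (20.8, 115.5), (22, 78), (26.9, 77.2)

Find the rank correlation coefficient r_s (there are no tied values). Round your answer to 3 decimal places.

Rank temp: 4, 2, 1, 3, 5
Rank sales: 3, 5, 4, 2, 1
d = rank(temp) − rank(sales): 1, -3, -3, 1, 4; Σd² = 36
ρ = 1 − 6Σd² / [n(n²−1)] = 1 − 6×36 / (5×24) = 1 − 216/120 ≈ -0.800

-0.800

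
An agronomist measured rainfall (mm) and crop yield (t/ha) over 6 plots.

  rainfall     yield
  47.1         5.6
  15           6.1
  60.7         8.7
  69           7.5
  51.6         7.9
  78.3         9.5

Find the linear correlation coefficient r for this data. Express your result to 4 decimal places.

n = 6, Σx = 321.7, Σy = 45.3, Σx² = 19682.35, Σy² = 353.17, Σxy = 2552.34
nΣxy − ΣxΣy = 15314.04 − 14573.01 = 741.03
nΣx² − (Σx)² = 118094.1 − 103490.89 = 14603.21; nΣy² − (Σy)² = 2119.02 − 2052.09 = 66.93
r = 741.03 / √(14603.21 × 66.93) = 741.03 / 988.6318 ≈ 0.7496

0.7496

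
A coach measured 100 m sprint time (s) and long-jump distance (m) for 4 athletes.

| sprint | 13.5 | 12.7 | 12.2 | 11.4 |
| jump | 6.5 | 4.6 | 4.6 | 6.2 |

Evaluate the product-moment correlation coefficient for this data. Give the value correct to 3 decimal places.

n = 4, Σx = 49.8, Σy = 21.9, Σx² = 622.34, Σy² = 123.01, Σxy = 272.97
nΣxy − ΣxΣy = 1091.88 − 1090.62 = 1.26
nΣx² − (Σx)² = 2489.36 − 2480.04 = 9.32; nΣy² − (Σy)² = 492.04 − 479.61 = 12.43
r = 1.26 / √(9.32 × 12.43) = 1.26 / 10.7633 ≈ 0.117

0.117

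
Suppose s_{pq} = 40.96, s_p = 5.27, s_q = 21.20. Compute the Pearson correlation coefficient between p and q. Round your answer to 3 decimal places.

r = Cov(p,q) / (s_p · s_q) = 40.96 / (5.27 × 21.20)
  = 40.96 / 111.7240 ≈ 0.367

0.367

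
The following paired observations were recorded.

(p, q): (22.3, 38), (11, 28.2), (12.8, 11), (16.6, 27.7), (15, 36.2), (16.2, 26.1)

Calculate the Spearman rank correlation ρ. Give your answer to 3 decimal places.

0.371

Rank p: 6, 1, 2, 5, 3, 4
Rank q: 6, 4, 1, 3, 5, 2
d = rank(p) − rank(q): 0, -3, 1, 2, -2, 2; Σd² = 22
ρ = 1 − 6Σd² / [n(n²−1)] = 1 − 6×22 / (6×35) = 1 − 132/210 ≈ 0.371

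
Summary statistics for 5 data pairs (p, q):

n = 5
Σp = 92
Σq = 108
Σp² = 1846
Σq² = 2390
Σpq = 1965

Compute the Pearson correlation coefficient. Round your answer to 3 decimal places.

-0.237

r = (nΣpq − ΣpΣq) / √[(nΣp² − (Σp)²)(nΣq² − (Σq)²)]
Numerator: 5×1965 − 92×108 = -111
Denominator: √[(9230 − 8464)(11950 − 11664)] = √[766 × 286] = 468.0556
r = -111 / 468.0556 ≈ -0.237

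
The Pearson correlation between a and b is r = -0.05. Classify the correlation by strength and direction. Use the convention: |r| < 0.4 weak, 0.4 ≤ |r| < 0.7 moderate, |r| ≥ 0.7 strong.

r = -0.05 < 0 so the relationship is negative.
|r| = 0.05, which falls in the weak range.

weak negative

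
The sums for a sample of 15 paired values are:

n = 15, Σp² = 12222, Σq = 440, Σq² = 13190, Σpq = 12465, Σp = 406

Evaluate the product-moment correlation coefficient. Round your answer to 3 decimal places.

r = (nΣpq − ΣpΣq) / √[(nΣp² − (Σp)²)(nΣq² − (Σq)²)]
Numerator: 15×12465 − 406×440 = 8335
Denominator: √[(183330 − 164836)(197850 − 193600)] = √[18494 × 4250] = 8865.6359
r = 8335 / 8865.6359 ≈ 0.940

0.940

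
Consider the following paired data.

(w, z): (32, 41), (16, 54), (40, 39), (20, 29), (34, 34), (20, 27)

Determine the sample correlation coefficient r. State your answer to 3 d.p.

-0.076

n = 6, Σw = 162, Σz = 224, Σw² = 4836, Σz² = 8844, Σwz = 6012
nΣwz − ΣwΣz = 36072 − 36288 = -216
nΣw² − (Σw)² = 29016 − 26244 = 2772; nΣz² − (Σz)² = 53064 − 50176 = 2888
r = -216 / √(2772 × 2888) = -216 / 2829.4056 ≈ -0.076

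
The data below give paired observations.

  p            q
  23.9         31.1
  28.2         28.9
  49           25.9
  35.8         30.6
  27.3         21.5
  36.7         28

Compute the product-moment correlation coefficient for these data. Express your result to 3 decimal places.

n = 6, Σp = 200.9, Σq = 166, Σp² = 7141.27, Σq² = 4655.84, Σpq = 5537.4
nΣpq − ΣpΣq = 33224.4 − 33349.4 = -125
nΣp² − (Σp)² = 42847.62 − 40360.81 = 2486.81; nΣq² − (Σq)² = 27935.04 − 27556 = 379.04
r = -125 / √(2486.81 × 379.04) = -125 / 970.8761 ≈ -0.129

-0.129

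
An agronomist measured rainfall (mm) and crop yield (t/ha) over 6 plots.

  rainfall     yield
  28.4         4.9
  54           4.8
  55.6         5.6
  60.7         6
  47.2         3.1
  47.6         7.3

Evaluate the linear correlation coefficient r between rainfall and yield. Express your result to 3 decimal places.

0.216

n = 6, Σx = 293.5, Σy = 31.7, Σx² = 14992.01, Σy² = 177.31, Σxy = 1567.72
nΣxy − ΣxΣy = 9406.32 − 9303.95 = 102.37
nΣx² − (Σx)² = 89952.06 − 86142.25 = 3809.81; nΣy² − (Σy)² = 1063.86 − 1004.89 = 58.97
r = 102.37 / √(3809.81 × 58.97) = 102.37 / 473.9879 ≈ 0.216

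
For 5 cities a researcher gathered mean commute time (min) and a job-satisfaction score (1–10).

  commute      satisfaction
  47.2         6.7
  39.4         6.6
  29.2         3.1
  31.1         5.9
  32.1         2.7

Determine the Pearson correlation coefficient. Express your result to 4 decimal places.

n = 5, Σx = 179, Σy = 25, Σx² = 6630.46, Σy² = 140.16, Σxy = 936.96
nΣxy − ΣxΣy = 4684.8 − 4475 = 209.8
nΣx² − (Σx)² = 33152.3 − 32041 = 1111.3; nΣy² − (Σy)² = 700.8 − 625 = 75.8
r = 209.8 / √(1111.3 × 75.8) = 209.8 / 290.2353 ≈ 0.7229

0.7229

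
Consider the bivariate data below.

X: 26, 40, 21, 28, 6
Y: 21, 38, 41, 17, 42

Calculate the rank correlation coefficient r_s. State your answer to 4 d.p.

Rank X: 3, 5, 2, 4, 1
Rank Y: 2, 3, 4, 1, 5
d = rank(X) − rank(Y): 1, 2, -2, 3, -4; Σd² = 34
ρ = 1 − 6Σd² / [n(n²−1)] = 1 − 6×34 / (5×24) = 1 − 204/120 ≈ -0.7000

-0.7000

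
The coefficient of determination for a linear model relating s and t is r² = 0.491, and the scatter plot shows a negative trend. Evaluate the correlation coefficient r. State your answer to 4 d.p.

-0.7007

|r| = √0.491 = 0.7007
The association is negative, so r = −0.7007.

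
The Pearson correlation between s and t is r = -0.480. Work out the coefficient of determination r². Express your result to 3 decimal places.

0.230

r² = (-0.480)² = 0.230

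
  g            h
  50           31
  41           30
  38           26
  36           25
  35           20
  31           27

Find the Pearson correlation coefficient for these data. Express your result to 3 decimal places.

n = 6, Σg = 231, Σh = 159, Σg² = 9107, Σh² = 4291, Σgh = 6205
nΣgh − ΣgΣh = 37230 − 36729 = 501
nΣg² − (Σg)² = 54642 − 53361 = 1281; nΣh² − (Σh)² = 25746 − 25281 = 465
r = 501 / √(1281 × 465) = 501 / 771.7934 ≈ 0.649

0.649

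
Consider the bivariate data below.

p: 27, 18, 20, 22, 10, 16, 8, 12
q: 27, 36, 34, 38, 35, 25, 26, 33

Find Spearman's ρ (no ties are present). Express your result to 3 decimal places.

0.310

Rank p: 8, 5, 6, 7, 2, 4, 1, 3
Rank q: 3, 7, 5, 8, 6, 1, 2, 4
d = rank(p) − rank(q): 5, -2, 1, -1, -4, 3, -1, -1; Σd² = 58
ρ = 1 − 6Σd² / [n(n²−1)] = 1 − 6×58 / (8×63) = 1 − 348/504 ≈ 0.310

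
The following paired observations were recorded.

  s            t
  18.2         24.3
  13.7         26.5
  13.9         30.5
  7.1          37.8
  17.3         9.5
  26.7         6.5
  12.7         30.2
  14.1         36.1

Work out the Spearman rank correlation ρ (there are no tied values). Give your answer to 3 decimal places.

Rank s: 7, 3, 4, 1, 6, 8, 2, 5
Rank t: 3, 4, 6, 8, 2, 1, 5, 7
d = rank(s) − rank(t): 4, -1, -2, -7, 4, 7, -3, -2; Σd² = 148
ρ = 1 − 6Σd² / [n(n²−1)] = 1 − 6×148 / (8×63) = 1 − 888/504 ≈ -0.762

-0.762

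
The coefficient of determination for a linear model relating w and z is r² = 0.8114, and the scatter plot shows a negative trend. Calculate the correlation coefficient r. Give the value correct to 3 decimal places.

|r| = √0.8114 = 0.901
The association is negative, so r = −0.901.

-0.901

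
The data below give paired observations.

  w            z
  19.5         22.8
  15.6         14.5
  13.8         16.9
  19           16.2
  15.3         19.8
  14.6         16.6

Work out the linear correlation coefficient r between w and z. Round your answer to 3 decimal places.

n = 6, Σw = 97.8, Σz = 106.8, Σw² = 1622.3, Σz² = 1945.74, Σwz = 1757.12
nΣwz − ΣwΣz = 10542.72 − 10445.04 = 97.68
nΣw² − (Σw)² = 9733.8 − 9564.84 = 168.96; nΣz² − (Σz)² = 11674.44 − 11406.24 = 268.2
r = 97.68 / √(168.96 × 268.2) = 97.68 / 212.8734 ≈ 0.459

0.459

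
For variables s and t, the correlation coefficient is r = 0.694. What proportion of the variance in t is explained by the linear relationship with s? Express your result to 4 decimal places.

0.4816

r² = (0.694)² = 0.4816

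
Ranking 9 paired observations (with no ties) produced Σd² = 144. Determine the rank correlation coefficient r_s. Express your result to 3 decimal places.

ρ = 1 − 6Σd² / [n(n²−1)] = 1 − 6×144 / (9×80)
  = 1 − 864/720 = 1 − 1.2000 ≈ -0.200

-0.200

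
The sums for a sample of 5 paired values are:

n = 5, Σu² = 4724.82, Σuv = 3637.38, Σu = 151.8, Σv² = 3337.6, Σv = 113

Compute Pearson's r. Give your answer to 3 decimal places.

r = (nΣuv − ΣuΣv) / √[(nΣu² − (Σu)²)(nΣv² − (Σv)²)]
Numerator: 5×3637.38 − 151.8×113 = 1033.5
Denominator: √[(23624.1 − 23043.24)(16688 − 12769)] = √[580.86 × 3919] = 1508.7711
r = 1033.5 / 1508.7711 ≈ 0.685

0.685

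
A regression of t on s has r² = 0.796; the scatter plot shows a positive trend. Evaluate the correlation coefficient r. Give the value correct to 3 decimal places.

|r| = √0.796 = 0.892
The association is positive, so r = 0.892.

0.892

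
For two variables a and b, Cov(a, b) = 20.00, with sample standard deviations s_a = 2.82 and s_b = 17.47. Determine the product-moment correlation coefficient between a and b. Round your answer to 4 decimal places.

r = Cov(a,b) / (s_a · s_b) = 20.00 / (2.82 × 17.47)
  = 20.00 / 49.2654 ≈ 0.4060

0.4060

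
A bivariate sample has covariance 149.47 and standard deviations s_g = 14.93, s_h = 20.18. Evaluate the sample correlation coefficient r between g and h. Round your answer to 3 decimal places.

0.496

r = Cov(g,h) / (s_g · s_h) = 149.47 / (14.93 × 20.18)
  = 149.47 / 301.2874 ≈ 0.496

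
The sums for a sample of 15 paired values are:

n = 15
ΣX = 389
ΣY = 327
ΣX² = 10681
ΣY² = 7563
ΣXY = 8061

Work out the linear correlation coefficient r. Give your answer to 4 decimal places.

-0.8260

r = (nΣXY − ΣXΣY) / √[(nΣX² − (ΣX)²)(nΣY² − (ΣY)²)]
Numerator: 15×8061 − 389×327 = -6288
Denominator: √[(160215 − 151321)(113445 − 106929)] = √[8894 × 6516] = 7612.7067
r = -6288 / 7612.7067 ≈ -0.8260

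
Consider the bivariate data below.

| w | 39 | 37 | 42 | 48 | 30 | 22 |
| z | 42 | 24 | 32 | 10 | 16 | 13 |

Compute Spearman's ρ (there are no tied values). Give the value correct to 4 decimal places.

0.0857

Rank w: 4, 3, 5, 6, 2, 1
Rank z: 6, 4, 5, 1, 3, 2
d = rank(w) − rank(z): -2, -1, 0, 5, -1, -1; Σd² = 32
ρ = 1 − 6Σd² / [n(n²−1)] = 1 − 6×32 / (6×35) = 1 − 192/210 ≈ 0.0857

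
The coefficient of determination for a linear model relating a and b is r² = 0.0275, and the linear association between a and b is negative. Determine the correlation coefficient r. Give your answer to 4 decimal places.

-0.1658

|r| = √0.0275 = 0.1658
The association is negative, so r = −0.1658.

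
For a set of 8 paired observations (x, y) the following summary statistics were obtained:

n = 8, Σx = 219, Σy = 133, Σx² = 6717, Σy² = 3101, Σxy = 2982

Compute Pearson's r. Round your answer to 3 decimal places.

-0.822

r = (nΣxy − ΣxΣy) / √[(nΣx² − (Σx)²)(nΣy² − (Σy)²)]
Numerator: 8×2982 − 219×133 = -5271
Denominator: √[(53736 − 47961)(24808 − 17689)] = √[5775 × 7119] = 6411.8815
r = -5271 / 6411.8815 ≈ -0.822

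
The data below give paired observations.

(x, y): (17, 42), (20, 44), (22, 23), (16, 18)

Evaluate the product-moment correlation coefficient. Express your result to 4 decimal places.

0.0620

n = 4, Σx = 75, Σy = 127, Σx² = 1429, Σy² = 4553, Σxy = 2388
nΣxy − ΣxΣy = 9552 − 9525 = 27
nΣx² − (Σx)² = 5716 − 5625 = 91; nΣy² − (Σy)² = 18212 − 16129 = 2083
r = 27 / √(91 × 2083) = 27 / 435.3768 ≈ 0.0620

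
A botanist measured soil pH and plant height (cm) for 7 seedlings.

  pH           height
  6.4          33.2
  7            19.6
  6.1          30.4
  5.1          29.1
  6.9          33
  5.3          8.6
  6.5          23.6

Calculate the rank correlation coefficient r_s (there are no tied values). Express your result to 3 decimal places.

Rank pH: 4, 7, 3, 1, 6, 2, 5
Rank height: 7, 2, 5, 4, 6, 1, 3
d = rank(pH) − rank(height): -3, 5, -2, -3, 0, 1, 2; Σd² = 52
ρ = 1 − 6Σd² / [n(n²−1)] = 1 − 6×52 / (7×48) = 1 − 312/336 ≈ 0.071

0.071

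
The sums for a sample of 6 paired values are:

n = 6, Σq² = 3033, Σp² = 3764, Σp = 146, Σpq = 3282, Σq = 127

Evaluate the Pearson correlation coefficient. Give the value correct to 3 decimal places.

r = (nΣpq − ΣpΣq) / √[(nΣp² − (Σp)²)(nΣq² − (Σq)²)]
Numerator: 6×3282 − 146×127 = 1150
Denominator: √[(22584 − 21316)(18198 − 16129)] = √[1268 × 2069] = 1619.7197
r = 1150 / 1619.7197 ≈ 0.710

0.710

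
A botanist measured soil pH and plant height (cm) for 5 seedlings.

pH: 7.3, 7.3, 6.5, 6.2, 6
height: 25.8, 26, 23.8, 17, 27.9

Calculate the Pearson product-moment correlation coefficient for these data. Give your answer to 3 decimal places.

0.301

n = 5, Σx = 33.3, Σy = 120.5, Σx² = 223.27, Σy² = 2975.49, Σxy = 805.64
nΣxy − ΣxΣy = 4028.2 − 4012.65 = 15.55
nΣx² − (Σx)² = 1116.35 − 1108.89 = 7.46; nΣy² − (Σy)² = 14877.45 − 14520.25 = 357.2
r = 15.55 / √(7.46 × 357.2) = 15.55 / 51.6208 ≈ 0.301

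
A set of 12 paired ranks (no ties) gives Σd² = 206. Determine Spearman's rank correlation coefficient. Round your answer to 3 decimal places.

ρ = 1 − 6Σd² / [n(n²−1)] = 1 − 6×206 / (12×143)
  = 1 − 1236/1716 = 1 − 0.7203 ≈ 0.280

0.280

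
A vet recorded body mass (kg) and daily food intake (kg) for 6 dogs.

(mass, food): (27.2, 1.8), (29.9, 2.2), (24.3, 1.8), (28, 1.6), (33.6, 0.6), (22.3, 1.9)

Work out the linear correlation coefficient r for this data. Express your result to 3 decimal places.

n = 6, Σx = 165.3, Σy = 9.9, Σx² = 4634.59, Σy² = 17.85, Σxy = 265.81
nΣxy − ΣxΣy = 1594.86 − 1636.47 = -41.61
nΣx² − (Σx)² = 27807.54 − 27324.09 = 483.45; nΣy² − (Σy)² = 107.1 − 98.01 = 9.09
r = -41.61 / √(483.45 × 9.09) = -41.61 / 66.2915 ≈ -0.628

-0.628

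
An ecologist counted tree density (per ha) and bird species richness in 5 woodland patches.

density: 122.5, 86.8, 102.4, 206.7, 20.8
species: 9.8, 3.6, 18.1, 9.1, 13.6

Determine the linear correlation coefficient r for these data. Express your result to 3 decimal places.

n = 5, Σx = 539.2, Σy = 54.2, Σx² = 76183.78, Σy² = 704.38, Σxy = 5530.27
nΣxy − ΣxΣy = 27651.35 − 29224.64 = -1573.29
nΣx² − (Σx)² = 380918.9 − 290736.64 = 90182.26; nΣy² − (Σy)² = 3521.9 − 2937.64 = 584.26
r = -1573.29 / √(90182.26 × 584.26) = -1573.29 / 7258.7800 ≈ -0.217

-0.217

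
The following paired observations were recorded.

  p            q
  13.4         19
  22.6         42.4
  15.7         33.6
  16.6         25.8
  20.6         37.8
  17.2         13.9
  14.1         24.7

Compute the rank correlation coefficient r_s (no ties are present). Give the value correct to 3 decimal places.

Rank p: 1, 7, 3, 4, 6, 5, 2
Rank q: 2, 7, 5, 4, 6, 1, 3
d = rank(p) − rank(q): -1, 0, -2, 0, 0, 4, -1; Σd² = 22
ρ = 1 − 6Σd² / [n(n²−1)] = 1 − 6×22 / (7×48) = 1 − 132/336 ≈ 0.607

0.607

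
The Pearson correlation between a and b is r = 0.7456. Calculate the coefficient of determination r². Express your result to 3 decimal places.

r² = (0.7456)² = 0.556

0.556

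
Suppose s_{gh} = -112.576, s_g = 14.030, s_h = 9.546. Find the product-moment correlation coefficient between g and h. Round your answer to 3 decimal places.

r = Cov(g,h) / (s_g · s_h) = -112.576 / (14.030 × 9.546)
  = -112.576 / 133.9304 ≈ -0.841

-0.841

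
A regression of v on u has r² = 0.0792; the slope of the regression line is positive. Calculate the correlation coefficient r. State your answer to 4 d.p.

|r| = √0.0792 = 0.2814
The association is positive, so r = 0.2814.

0.2814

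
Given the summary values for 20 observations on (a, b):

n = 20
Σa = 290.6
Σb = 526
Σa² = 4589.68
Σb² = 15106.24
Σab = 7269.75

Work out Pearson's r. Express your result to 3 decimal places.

-0.546

r = (nΣab − ΣaΣb) / √[(nΣa² − (Σa)²)(nΣb² − (Σb)²)]
Numerator: 20×7269.75 − 290.6×526 = -7460.6
Denominator: √[(91793.6 − 84448.36)(302124.8 − 276676)] = √[7345.24 × 25448.8] = 13672.1448
r = -7460.6 / 13672.1448 ≈ -0.546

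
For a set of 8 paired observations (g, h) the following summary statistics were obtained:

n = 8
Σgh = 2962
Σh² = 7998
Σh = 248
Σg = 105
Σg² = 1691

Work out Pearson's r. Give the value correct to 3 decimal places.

r = (nΣgh − ΣgΣh) / √[(nΣg² − (Σg)²)(nΣh² − (Σh)²)]
Numerator: 8×2962 − 105×248 = -2344
Denominator: √[(13528 − 11025)(63984 − 61504)] = √[2503 × 2480] = 2491.4735
r = -2344 / 2491.4735 ≈ -0.941

-0.941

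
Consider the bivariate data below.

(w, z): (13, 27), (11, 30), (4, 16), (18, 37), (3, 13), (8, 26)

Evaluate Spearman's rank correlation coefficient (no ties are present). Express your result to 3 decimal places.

0.943

Rank w: 5, 4, 2, 6, 1, 3
Rank z: 4, 5, 2, 6, 1, 3
d = rank(w) − rank(z): 1, -1, 0, 0, 0, 0; Σd² = 2
ρ = 1 − 6Σd² / [n(n²−1)] = 1 − 6×2 / (6×35) = 1 − 12/210 ≈ 0.943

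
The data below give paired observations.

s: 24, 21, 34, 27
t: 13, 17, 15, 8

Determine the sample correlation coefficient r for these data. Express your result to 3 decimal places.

-0.147

n = 4, Σs = 106, Σt = 53, Σs² = 2902, Σt² = 747, Σst = 1395
nΣst − ΣsΣt = 5580 − 5618 = -38
nΣs² − (Σs)² = 11608 − 11236 = 372; nΣt² − (Σt)² = 2988 − 2809 = 179
r = -38 / √(372 × 179) = -38 / 258.0465 ≈ -0.147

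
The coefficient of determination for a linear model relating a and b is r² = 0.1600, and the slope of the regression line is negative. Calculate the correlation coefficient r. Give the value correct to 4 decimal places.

-0.4000

|r| = √0.1600 = 0.4000
The association is negative, so r = −0.4000.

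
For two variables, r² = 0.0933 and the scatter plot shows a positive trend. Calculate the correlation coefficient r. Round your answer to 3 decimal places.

0.305

|r| = √0.0933 = 0.305
The association is positive, so r = 0.305.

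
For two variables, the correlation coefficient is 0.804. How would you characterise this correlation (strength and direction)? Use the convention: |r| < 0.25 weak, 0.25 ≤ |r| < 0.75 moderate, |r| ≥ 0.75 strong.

strong positive

r = 0.804 > 0 so the relationship is positive.
|r| = 0.804, which falls in the strong range.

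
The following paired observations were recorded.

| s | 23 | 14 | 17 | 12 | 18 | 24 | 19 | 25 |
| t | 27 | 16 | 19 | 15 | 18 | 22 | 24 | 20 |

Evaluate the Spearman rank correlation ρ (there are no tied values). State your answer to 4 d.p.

Rank s: 6, 2, 3, 1, 4, 7, 5, 8
Rank t: 8, 2, 4, 1, 3, 6, 7, 5
d = rank(s) − rank(t): -2, 0, -1, 0, 1, 1, -2, 3; Σd² = 20
ρ = 1 − 6Σd² / [n(n²−1)] = 1 − 6×20 / (8×63) = 1 − 120/504 ≈ 0.7619

0.7619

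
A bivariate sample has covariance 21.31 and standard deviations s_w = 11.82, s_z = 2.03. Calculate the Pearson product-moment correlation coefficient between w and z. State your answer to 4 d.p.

r = Cov(w,z) / (s_w · s_z) = 21.31 / (11.82 × 2.03)
  = 21.31 / 23.9946 ≈ 0.8881

0.8881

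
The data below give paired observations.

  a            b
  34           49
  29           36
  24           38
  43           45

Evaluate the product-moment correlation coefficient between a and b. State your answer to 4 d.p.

n = 4, Σa = 130, Σb = 168, Σa² = 4422, Σb² = 7166, Σab = 5557
nΣab − ΣaΣb = 22228 − 21840 = 388
nΣa² − (Σa)² = 17688 − 16900 = 788; nΣb² − (Σb)² = 28664 − 28224 = 440
r = 388 / √(788 × 440) = 388 / 588.8293 ≈ 0.6589

0.6589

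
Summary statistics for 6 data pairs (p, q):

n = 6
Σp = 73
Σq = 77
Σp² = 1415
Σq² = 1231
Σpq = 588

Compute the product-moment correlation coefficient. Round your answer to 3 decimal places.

-0.975

r = (nΣpq − ΣpΣq) / √[(nΣp² − (Σp)²)(nΣq² − (Σq)²)]
Numerator: 6×588 − 73×77 = -2093
Denominator: √[(8490 − 5329)(7386 − 5929)] = √[3161 × 1457] = 2146.0608
r = -2093 / 2146.0608 ≈ -0.975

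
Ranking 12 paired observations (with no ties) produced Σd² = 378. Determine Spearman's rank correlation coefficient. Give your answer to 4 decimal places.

ρ = 1 − 6Σd² / [n(n²−1)] = 1 − 6×378 / (12×143)
  = 1 − 2268/1716 = 1 − 1.32168 ≈ -0.3217

-0.3217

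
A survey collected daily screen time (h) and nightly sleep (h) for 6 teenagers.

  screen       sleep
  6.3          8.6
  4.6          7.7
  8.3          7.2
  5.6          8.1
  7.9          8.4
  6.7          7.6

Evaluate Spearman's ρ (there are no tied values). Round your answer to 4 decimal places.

Rank screen: 3, 1, 6, 2, 5, 4
Rank sleep: 6, 3, 1, 4, 5, 2
d = rank(screen) − rank(sleep): -3, -2, 5, -2, 0, 2; Σd² = 46
ρ = 1 − 6Σd² / [n(n²−1)] = 1 − 6×46 / (6×35) = 1 − 276/210 ≈ -0.3143

-0.3143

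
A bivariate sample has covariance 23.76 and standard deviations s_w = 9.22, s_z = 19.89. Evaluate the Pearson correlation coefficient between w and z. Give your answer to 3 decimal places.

r = Cov(w,z) / (s_w · s_z) = 23.76 / (9.22 × 19.89)
  = 23.76 / 183.3858 ≈ 0.130

0.130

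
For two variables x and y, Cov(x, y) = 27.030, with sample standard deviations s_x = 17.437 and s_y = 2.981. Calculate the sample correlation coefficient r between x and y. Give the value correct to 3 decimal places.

0.520

r = Cov(x,y) / (s_x · s_y) = 27.030 / (17.437 × 2.981)
  = 27.030 / 51.9797 ≈ 0.520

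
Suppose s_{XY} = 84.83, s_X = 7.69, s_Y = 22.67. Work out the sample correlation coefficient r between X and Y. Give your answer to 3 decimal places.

r = Cov(X,Y) / (s_X · s_Y) = 84.83 / (7.69 × 22.67)
  = 84.83 / 174.3323 ≈ 0.487

0.487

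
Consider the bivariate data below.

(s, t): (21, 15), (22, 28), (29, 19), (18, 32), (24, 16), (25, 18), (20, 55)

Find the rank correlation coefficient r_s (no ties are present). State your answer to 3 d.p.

-0.464

Rank s: 3, 4, 7, 1, 5, 6, 2
Rank t: 1, 5, 4, 6, 2, 3, 7
d = rank(s) − rank(t): 2, -1, 3, -5, 3, 3, -5; Σd² = 82
ρ = 1 − 6Σd² / [n(n²−1)] = 1 − 6×82 / (7×48) = 1 − 492/336 ≈ -0.464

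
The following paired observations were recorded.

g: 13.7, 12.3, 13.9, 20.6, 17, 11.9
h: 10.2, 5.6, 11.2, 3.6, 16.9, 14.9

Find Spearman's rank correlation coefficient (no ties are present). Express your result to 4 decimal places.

Rank g: 3, 2, 4, 6, 5, 1
Rank h: 3, 2, 4, 1, 6, 5
d = rank(g) − rank(h): 0, 0, 0, 5, -1, -4; Σd² = 42
ρ = 1 − 6Σd² / [n(n²−1)] = 1 − 6×42 / (6×35) = 1 − 252/210 ≈ -0.2000

-0.2000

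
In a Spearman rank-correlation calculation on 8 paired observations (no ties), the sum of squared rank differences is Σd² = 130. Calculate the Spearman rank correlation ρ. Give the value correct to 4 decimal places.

-0.5476

ρ = 1 − 6Σd² / [n(n²−1)] = 1 − 6×130 / (8×63)
  = 1 − 780/504 = 1 − 1.54762 ≈ -0.5476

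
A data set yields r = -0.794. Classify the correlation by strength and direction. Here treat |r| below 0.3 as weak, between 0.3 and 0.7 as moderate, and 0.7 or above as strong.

r = -0.794 < 0 so the relationship is negative.
|r| = 0.794, which falls in the strong range.

strong negative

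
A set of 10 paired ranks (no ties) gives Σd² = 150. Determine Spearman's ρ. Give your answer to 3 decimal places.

ρ = 1 − 6Σd² / [n(n²−1)] = 1 − 6×150 / (10×99)
  = 1 − 900/990 = 1 − 0.9091 ≈ 0.091

0.091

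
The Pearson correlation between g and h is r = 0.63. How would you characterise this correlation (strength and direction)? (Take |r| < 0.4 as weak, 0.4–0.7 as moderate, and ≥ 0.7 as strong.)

moderate positive

r = 0.63 > 0 so the relationship is positive.
|r| = 0.63, which falls in the moderate range.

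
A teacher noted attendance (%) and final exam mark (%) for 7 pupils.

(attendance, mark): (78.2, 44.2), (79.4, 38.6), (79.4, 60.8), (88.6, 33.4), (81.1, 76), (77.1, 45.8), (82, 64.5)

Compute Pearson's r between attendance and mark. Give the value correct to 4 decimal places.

n = 7, Σx = 565.8, Σy = 363.3, Σx² = 45819.54, Σy² = 20289.69, Σxy = 29291.82
nΣxy − ΣxΣy = 205042.74 − 205555.14 = -512.4
nΣx² − (Σx)² = 320736.78 − 320129.64 = 607.14; nΣy² − (Σy)² = 142027.83 − 131986.89 = 10040.94
r = -512.4 / √(607.14 × 10040.94) = -512.4 / 2469.0598 ≈ -0.2075

-0.2075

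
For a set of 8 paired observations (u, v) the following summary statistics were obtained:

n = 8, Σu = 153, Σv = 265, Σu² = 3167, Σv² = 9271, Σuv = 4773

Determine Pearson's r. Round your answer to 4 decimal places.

-0.8565

r = (nΣuv − ΣuΣv) / √[(nΣu² − (Σu)²)(nΣv² − (Σv)²)]
Numerator: 8×4773 − 153×265 = -2361
Denominator: √[(25336 − 23409)(74168 − 70225)] = √[1927 × 3943] = 2756.4762
r = -2361 / 2756.4762 ≈ -0.8565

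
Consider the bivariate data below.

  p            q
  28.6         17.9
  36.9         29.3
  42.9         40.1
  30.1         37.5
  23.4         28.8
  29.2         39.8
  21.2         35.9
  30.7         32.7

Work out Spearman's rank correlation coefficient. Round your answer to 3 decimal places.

0.405

Rank p: 3, 7, 8, 5, 2, 4, 1, 6
Rank q: 1, 3, 8, 6, 2, 7, 5, 4
d = rank(p) − rank(q): 2, 4, 0, -1, 0, -3, -4, 2; Σd² = 50
ρ = 1 − 6Σd² / [n(n²−1)] = 1 − 6×50 / (8×63) = 1 − 300/504 ≈ 0.405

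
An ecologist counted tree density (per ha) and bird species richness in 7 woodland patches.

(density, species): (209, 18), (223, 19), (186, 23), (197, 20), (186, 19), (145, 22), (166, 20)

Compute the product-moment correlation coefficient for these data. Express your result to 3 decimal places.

-0.600

n = 7, Σx = 1312, Σy = 141, Σx² = 249992, Σy² = 2859, Σxy = 26261
nΣxy − ΣxΣy = 183827 − 184992 = -1165
nΣx² − (Σx)² = 1749944 − 1721344 = 28600; nΣy² − (Σy)² = 20013 − 19881 = 132
r = -1165 / √(28600 × 132) = -1165 / 1942.9874 ≈ -0.600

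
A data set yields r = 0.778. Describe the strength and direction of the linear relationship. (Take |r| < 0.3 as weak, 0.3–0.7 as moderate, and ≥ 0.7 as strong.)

r = 0.778 > 0 so the relationship is positive.
|r| = 0.778, which falls in the strong range.

strong positive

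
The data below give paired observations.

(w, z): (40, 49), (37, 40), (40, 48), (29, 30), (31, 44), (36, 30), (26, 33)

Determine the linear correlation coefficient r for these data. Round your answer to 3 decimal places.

0.650

n = 7, Σw = 239, Σz = 274, Σw² = 8343, Σz² = 11130, Σwz = 9532
nΣwz − ΣwΣz = 66724 − 65486 = 1238
nΣw² − (Σw)² = 58401 − 57121 = 1280; nΣz² − (Σz)² = 77910 − 75076 = 2834
r = 1238 / √(1280 × 2834) = 1238 / 1904.6049 ≈ 0.650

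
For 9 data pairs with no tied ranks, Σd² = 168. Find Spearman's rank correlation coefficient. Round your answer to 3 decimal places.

-0.400

ρ = 1 − 6Σd² / [n(n²−1)] = 1 − 6×168 / (9×80)
  = 1 − 1008/720 = 1 − 1.4000 ≈ -0.400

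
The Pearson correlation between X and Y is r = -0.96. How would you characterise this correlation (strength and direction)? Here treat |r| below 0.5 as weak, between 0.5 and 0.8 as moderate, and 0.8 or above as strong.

r = -0.96 < 0 so the relationship is negative.
|r| = 0.96, which falls in the strong range.

strong negative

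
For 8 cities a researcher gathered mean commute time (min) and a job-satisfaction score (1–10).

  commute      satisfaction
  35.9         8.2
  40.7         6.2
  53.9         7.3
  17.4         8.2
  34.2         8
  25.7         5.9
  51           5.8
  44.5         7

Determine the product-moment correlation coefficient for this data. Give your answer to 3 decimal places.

n = 8, Σx = 303.3, Σy = 56.6, Σx² = 12564.65, Σy² = 407.66, Σxy = 2115.4
nΣxy − ΣxΣy = 16923.2 − 17166.78 = -243.58
nΣx² − (Σx)² = 100517.2 − 91990.89 = 8526.31; nΣy² − (Σy)² = 3261.28 − 3203.56 = 57.72
r = -243.58 / √(8526.31 × 57.72) = -243.58 / 701.5259 ≈ -0.347

-0.347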